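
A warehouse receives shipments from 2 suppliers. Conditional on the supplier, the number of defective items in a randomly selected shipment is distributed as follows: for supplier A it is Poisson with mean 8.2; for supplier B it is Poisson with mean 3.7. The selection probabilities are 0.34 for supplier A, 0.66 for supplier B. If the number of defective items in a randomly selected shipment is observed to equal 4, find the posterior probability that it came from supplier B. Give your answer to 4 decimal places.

Likelihoods P(X=4 | ·): A: 0.0517404; B: 0.193066.
Posterior ∝ prior × likelihood. Numerator for B: 0.66·0.193066 = 0.127424.
Normalizing constant: 0.34·0.0517404 + 0.66·0.193066 = 0.145015.
P(B | observation) = 0.127424 / 0.145015 = 0.878691.

0.8787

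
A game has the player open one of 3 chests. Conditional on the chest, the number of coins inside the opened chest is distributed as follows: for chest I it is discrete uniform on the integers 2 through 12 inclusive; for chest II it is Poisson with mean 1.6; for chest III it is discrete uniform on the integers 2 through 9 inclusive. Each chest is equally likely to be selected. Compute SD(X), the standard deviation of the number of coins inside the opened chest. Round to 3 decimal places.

3.286

Per component, I: μ=7, E[X²]=59; II: μ=1.6, E[X²]=4.16; III: μ=5.5, E[X²]=35.5.
E[X] = 0.333333·7 + 0.333333·1.6 + 0.333333·5.5 = 4.7.
E[X²] = 0.333333·59 + 0.333333·4.16 + 0.333333·35.5 = 32.8867.
Var(X) = E[X²] − (E[X])² = 32.8867 − 22.09 = 10.7967.
SD(X) = √10.7967 = 3.28583.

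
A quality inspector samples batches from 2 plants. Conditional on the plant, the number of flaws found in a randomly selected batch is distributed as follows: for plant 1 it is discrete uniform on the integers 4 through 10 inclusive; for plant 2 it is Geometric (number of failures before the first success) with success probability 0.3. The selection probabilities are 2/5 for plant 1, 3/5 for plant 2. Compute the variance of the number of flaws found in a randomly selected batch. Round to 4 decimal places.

11.4933

Per component, 1: μ=7, E[X²]=53; 2: μ=2.33333, E[X²]=13.2222.
E[X] = 0.4·7 + 0.6·2.33333 = 4.2.
E[X²] = 0.4·53 + 0.6·13.2222 = 29.1333.
Var(X) = E[X²] − (E[X])² = 29.1333 − 17.64 = 11.4933.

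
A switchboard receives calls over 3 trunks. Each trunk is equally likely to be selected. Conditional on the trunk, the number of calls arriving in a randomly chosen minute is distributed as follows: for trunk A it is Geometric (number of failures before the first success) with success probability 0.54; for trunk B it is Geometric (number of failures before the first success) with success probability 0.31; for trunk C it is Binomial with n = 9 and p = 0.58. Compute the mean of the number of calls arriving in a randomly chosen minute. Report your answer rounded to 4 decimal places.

Component means — A: 0.851852; B: 2.22581; C: 5.22.
E[X] = 0.333333·0.851852 + 0.333333·2.22581 + 0.333333·5.22 = 2.76589.

2.7659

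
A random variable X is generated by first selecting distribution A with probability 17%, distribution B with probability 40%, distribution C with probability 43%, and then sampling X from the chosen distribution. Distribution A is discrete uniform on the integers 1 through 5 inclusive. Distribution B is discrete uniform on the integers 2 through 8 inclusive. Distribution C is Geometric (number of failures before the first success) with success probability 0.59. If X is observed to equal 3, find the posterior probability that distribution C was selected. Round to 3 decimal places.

0.161

Likelihoods P(X=3 | ·): A: 0.2; B: 0.142857; C: 0.0406634.
Posterior ∝ prior × likelihood. Numerator for C: 0.43·0.0406634 = 0.0174853.
Normalizing constant: 0.17·0.2 + 0.4·0.142857 + 0.43·0.0406634 = 0.108628.
P(C | observation) = 0.0174853 / 0.108628 = 0.160964.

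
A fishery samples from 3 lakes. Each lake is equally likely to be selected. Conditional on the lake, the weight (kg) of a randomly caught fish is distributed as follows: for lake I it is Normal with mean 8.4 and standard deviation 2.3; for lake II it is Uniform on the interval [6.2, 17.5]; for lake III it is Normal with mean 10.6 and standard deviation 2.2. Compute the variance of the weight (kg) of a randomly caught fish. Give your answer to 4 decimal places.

Per component, I: μ=8.4, E[X²]=75.85; II: μ=11.85, E[X²]=151.063; III: μ=10.6, E[X²]=117.2.
E[X] = 0.333333·8.4 + 0.333333·11.85 + 0.333333·10.6 = 10.2833.
E[X²] = 0.333333·75.85 + 0.333333·151.063 + 0.333333·117.2 = 114.704.
Var(X) = E[X²] − (E[X])² = 114.704 − 105.747 = 8.9575.

8.9575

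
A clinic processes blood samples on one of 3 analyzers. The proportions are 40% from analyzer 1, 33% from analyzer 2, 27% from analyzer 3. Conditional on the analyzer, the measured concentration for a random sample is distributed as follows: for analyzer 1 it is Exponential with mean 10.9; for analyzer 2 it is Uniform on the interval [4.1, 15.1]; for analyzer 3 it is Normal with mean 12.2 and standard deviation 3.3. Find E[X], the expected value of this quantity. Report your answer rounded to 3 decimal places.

Component means — 1: 10.9; 2: 9.6; 3: 12.2.
E[X] = 0.4·10.9 + 0.33·9.6 + 0.27·12.2 = 10.822.

10.822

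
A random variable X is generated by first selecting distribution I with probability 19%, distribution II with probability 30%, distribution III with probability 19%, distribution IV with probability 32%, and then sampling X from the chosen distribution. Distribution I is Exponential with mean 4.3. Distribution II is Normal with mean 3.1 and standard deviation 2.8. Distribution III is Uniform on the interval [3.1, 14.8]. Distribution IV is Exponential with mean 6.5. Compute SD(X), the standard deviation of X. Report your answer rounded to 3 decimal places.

Per component, I: μ=4.3, E[X²]=36.98; II: μ=3.1, E[X²]=17.45; III: μ=8.95, E[X²]=91.51; IV: μ=6.5, E[X²]=84.5.
E[X] = 0.19·4.3 + 0.3·3.1 + 0.19·8.95 + 0.32·6.5 = 5.5275.
E[X²] = 0.19·36.98 + 0.3·17.45 + 0.19·91.51 + 0.32·84.5 = 56.6881.
Var(X) = E[X²] − (E[X])² = 56.6881 − 30.5533 = 26.1348.
SD(X) = √26.1348 = 5.11222.

5.112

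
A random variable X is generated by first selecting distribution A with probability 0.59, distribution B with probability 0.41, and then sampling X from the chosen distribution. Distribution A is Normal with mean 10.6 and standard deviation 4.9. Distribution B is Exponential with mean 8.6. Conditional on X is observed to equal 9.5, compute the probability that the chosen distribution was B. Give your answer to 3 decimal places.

Likelihoods f(9.5 | ·): A: 0.0793909; B: 0.0385263.
Posterior ∝ prior × likelihood. Numerator for B: 0.41·0.0385263 = 0.0157958.
Normalizing constant: 0.59·0.0793909 + 0.41·0.0385263 = 0.0626364.
P(B | observation) = 0.0157958 / 0.0626364 = 0.252182.

0.252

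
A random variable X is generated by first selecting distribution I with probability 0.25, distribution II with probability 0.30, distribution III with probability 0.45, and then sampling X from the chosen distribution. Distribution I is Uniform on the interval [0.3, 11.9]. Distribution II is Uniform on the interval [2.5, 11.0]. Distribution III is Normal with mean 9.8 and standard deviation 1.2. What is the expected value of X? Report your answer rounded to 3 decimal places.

Component means — I: 6.1; II: 6.75; III: 9.8.
E[X] = 0.25·6.1 + 0.3·6.75 + 0.45·9.8 = 7.96.

7.960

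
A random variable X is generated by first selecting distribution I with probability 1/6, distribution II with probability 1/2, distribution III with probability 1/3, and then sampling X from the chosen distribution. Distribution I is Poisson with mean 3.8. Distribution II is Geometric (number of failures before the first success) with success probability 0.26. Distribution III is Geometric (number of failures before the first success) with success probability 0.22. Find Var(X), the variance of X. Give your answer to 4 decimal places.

Per component, I: μ=3.8, E[X²]=18.24; II: μ=2.84615, E[X²]=19.0473; III: μ=3.54545, E[X²]=28.686.
E[X] = 0.166667·3.8 + 0.5·2.84615 + 0.333333·3.54545 = 3.23823.
E[X²] = 0.166667·18.24 + 0.5·19.0473 + 0.333333·28.686 = 22.1257.
Var(X) = E[X²] − (E[X])² = 22.1257 − 10.4861 = 11.6395.

11.6395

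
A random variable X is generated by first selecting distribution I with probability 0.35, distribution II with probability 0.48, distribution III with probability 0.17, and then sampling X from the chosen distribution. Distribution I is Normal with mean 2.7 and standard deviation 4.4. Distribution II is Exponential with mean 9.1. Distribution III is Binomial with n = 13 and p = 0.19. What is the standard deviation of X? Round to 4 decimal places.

Per component, I: μ=2.7, E[X²]=26.65; II: μ=9.1, E[X²]=165.62; III: μ=2.47, E[X²]=8.1016.
E[X] = 0.35·2.7 + 0.48·9.1 + 0.17·2.47 = 5.7329.
E[X²] = 0.35·26.65 + 0.48·165.62 + 0.17·8.1016 = 90.2024.
Var(X) = E[X²] − (E[X])² = 90.2024 − 32.8661 = 57.3362.
SD(X) = √57.3362 = 7.57207.

7.5721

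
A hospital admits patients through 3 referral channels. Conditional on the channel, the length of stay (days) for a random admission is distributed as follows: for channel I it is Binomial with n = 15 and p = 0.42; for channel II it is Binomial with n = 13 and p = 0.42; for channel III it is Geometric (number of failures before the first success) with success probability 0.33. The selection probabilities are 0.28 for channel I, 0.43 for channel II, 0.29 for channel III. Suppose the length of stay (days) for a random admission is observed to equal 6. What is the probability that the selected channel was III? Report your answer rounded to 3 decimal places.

0.056

Likelihoods P(X=6 | ·): I: 0.204057; II: 0.207974; III: 0.0298513.
Posterior ∝ prior × likelihood. Numerator for III: 0.29·0.0298513 = 0.00865687.
Normalizing constant: 0.28·0.204057 + 0.43·0.207974 + 0.29·0.0298513 = 0.155222.
P(III | observation) = 0.00865687 / 0.155222 = 0.055771.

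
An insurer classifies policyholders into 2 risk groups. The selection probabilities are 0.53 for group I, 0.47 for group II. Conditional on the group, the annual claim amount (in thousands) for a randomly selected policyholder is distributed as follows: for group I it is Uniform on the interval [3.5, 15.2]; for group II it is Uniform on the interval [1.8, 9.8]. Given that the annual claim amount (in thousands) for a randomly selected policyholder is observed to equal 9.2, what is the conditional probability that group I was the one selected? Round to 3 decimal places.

0.435

Likelihoods f(9.2 | ·): I: 0.0854701; II: 0.125.
Posterior ∝ prior × likelihood. Numerator for I: 0.53·0.0854701 = 0.0452991.
Normalizing constant: 0.53·0.0854701 + 0.47·0.125 = 0.104049.
P(I | observation) = 0.0452991 / 0.104049 = 0.435363.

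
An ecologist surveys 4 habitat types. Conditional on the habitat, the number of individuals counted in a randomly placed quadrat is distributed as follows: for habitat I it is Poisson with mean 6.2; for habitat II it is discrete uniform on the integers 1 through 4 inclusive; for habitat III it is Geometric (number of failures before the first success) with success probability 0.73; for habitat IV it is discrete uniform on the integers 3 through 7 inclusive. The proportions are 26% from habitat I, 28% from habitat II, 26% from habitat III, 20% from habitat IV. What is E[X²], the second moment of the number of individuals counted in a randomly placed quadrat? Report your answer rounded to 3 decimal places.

19.274

For each component E[X²] = Var + (mean)², giving I: 44.64; II: 7.5; III: 0.64346; IV: 27.
Overall E[X²] = 0.26·44.64 + 0.28·7.5 + 0.26·0.64346 + 0.2·27 = 19.2737.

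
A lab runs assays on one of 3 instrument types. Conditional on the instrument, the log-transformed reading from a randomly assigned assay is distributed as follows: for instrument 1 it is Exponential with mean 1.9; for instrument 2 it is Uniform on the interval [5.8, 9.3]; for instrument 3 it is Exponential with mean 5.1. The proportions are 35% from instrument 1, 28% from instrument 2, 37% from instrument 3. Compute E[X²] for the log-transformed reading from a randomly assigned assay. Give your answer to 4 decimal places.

For each component E[X²] = Var + (mean)², giving 1: 7.22; 2: 58.0233; 3: 52.02.
Overall E[X²] = 0.35·7.22 + 0.28·58.0233 + 0.37·52.02 = 38.0209.

38.0209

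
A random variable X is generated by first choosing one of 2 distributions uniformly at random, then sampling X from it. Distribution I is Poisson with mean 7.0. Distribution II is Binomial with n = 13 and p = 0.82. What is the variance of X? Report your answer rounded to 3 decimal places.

7.808

Per component, I: μ=7, E[X²]=56; II: μ=10.66, E[X²]=115.554.
E[X] = 0.5·7 + 0.5·10.66 = 8.83.
E[X²] = 0.5·56 + 0.5·115.554 = 85.7772.
Var(X) = E[X²] − (E[X])² = 85.7772 − 77.9689 = 7.8083.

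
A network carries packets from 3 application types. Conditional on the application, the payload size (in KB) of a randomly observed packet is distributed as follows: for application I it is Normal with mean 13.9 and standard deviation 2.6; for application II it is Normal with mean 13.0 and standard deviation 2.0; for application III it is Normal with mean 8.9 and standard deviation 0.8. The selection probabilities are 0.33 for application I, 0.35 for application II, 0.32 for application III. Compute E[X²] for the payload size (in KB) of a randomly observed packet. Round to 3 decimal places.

For each component E[X²] = Var + (mean)², giving I: 199.97; II: 173; III: 79.85.
Overall E[X²] = 0.33·199.97 + 0.35·173 + 0.32·79.85 = 152.092.

152.092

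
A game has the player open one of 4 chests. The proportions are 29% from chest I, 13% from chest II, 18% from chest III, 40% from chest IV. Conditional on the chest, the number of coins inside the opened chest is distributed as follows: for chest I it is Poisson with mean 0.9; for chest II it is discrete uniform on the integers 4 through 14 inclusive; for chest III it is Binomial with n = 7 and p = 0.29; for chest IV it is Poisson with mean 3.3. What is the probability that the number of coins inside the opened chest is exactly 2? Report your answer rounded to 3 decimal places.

0.185

Conditional on each chest, P(X = 2): I: 0.164661; II: 0; III: 0.318645; IV: 0.200829.
By total probability, P(X = 2) = 0.29·0.164661 + 0.13·0 + 0.18·0.318645 + 0.4·0.200829 = 0.185439.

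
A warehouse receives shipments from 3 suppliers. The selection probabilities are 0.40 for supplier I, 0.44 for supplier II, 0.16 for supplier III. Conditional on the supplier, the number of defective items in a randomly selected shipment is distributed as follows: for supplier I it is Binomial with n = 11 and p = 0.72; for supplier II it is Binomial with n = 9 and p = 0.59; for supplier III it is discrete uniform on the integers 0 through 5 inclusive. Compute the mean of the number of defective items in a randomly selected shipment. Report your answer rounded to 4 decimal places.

Component means — I: 7.92; II: 5.31; III: 2.5.
E[X] = 0.4·7.92 + 0.44·5.31 + 0.16·2.5 = 5.9044.

5.9044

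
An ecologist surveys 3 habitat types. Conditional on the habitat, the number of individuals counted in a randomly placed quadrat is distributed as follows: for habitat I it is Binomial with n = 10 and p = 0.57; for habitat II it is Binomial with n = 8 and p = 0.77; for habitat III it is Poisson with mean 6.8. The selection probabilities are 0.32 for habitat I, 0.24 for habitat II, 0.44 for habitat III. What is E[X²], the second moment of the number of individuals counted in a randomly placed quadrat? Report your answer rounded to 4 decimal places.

43.9657

For each component E[X²] = Var + (mean)², giving I: 34.941; II: 39.3624; III: 53.04.
Overall E[X²] = 0.32·34.941 + 0.24·39.3624 + 0.44·53.04 = 43.9657.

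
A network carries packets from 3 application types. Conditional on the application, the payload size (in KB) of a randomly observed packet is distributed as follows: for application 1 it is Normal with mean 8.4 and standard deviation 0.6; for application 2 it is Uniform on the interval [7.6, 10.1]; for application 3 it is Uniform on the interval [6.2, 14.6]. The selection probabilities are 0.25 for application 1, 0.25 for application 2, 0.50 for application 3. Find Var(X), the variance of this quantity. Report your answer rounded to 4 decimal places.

Per component, 1: μ=8.4, E[X²]=70.92; 2: μ=8.85, E[X²]=78.8433; 3: μ=10.4, E[X²]=114.04.
E[X] = 0.25·8.4 + 0.25·8.85 + 0.5·10.4 = 9.5125.
E[X²] = 0.25·70.92 + 0.25·78.8433 + 0.5·114.04 = 94.4608.
Var(X) = E[X²] − (E[X])² = 94.4608 − 90.4877 = 3.97318.

3.9732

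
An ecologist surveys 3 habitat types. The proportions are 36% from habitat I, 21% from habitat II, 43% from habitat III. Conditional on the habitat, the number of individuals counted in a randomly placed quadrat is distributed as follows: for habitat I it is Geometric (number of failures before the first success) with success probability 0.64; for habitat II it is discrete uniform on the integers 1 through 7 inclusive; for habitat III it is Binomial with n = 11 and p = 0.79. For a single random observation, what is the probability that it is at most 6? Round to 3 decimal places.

0.566

Conditional on each habitat, P(X ≤ 6): I: 0.999216; II: 0.857143; III: 0.0607111.
By total probability, P(X ≤ 6) = 0.36·0.999216 + 0.21·0.857143 + 0.43·0.0607111 = 0.565824.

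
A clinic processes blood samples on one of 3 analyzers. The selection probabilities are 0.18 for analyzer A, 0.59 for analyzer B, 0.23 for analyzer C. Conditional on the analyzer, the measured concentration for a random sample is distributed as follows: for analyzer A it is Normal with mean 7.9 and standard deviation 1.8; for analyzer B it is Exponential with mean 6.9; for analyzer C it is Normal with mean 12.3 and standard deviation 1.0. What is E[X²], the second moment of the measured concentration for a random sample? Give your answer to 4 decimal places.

For each component E[X²] = Var + (mean)², giving A: 65.65; B: 95.22; C: 152.29.
Overall E[X²] = 0.18·65.65 + 0.59·95.22 + 0.23·152.29 = 103.024.

103.0235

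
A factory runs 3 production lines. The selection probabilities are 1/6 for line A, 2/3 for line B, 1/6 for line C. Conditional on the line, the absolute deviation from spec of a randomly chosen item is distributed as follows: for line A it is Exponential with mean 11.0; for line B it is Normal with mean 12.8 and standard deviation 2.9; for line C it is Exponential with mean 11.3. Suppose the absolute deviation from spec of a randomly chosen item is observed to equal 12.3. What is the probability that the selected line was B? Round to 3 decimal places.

Likelihoods f(12.3 | ·): A: 0.0297158; B: 0.135537; C: 0.0297985.
Posterior ∝ prior × likelihood. Numerator for B: 0.666667·0.135537 = 0.0903578.
Normalizing constant: 0.166667·0.0297158 + 0.666667·0.135537 + 0.166667·0.0297985 = 0.100277.
P(B | observation) = 0.0903578 / 0.100277 = 0.901083.

0.901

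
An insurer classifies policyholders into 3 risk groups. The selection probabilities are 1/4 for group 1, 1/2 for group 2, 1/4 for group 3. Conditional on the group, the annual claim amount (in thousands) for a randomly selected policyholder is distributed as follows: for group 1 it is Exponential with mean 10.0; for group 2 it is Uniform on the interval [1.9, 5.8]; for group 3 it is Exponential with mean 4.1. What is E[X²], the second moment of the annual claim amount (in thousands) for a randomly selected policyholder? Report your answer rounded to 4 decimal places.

66.4500

For each component E[X²] = Var + (mean)², giving 1: 200; 2: 16.09; 3: 33.62.
Overall E[X²] = 0.25·200 + 0.5·16.09 + 0.25·33.62 = 66.45.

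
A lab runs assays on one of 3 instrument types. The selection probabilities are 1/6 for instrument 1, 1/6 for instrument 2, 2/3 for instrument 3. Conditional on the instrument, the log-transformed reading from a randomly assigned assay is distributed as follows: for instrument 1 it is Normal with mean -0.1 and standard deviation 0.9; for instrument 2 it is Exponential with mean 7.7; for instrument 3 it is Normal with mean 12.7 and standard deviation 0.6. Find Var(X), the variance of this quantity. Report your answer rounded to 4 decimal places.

32.9289

Per component, 1: μ=-0.1, E[X²]=0.82; 2: μ=7.7, E[X²]=118.58; 3: μ=12.7, E[X²]=161.65.
E[X] = 0.166667·-0.1 + 0.166667·7.7 + 0.666667·12.7 = 9.73333.
E[X²] = 0.166667·0.82 + 0.166667·118.58 + 0.666667·161.65 = 127.667.
Var(X) = E[X²] − (E[X])² = 127.667 − 94.7378 = 32.9289.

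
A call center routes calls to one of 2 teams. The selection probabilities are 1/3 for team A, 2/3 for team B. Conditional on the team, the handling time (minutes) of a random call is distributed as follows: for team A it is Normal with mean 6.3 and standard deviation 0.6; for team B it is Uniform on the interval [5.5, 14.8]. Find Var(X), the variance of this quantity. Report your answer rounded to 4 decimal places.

8.2189

Per component, A: μ=6.3, E[X²]=40.05; B: μ=10.15, E[X²]=110.23.
E[X] = 0.333333·6.3 + 0.666667·10.15 = 8.86667.
E[X²] = 0.333333·40.05 + 0.666667·110.23 = 86.8367.
Var(X) = E[X²] − (E[X])² = 86.8367 − 78.6178 = 8.21889.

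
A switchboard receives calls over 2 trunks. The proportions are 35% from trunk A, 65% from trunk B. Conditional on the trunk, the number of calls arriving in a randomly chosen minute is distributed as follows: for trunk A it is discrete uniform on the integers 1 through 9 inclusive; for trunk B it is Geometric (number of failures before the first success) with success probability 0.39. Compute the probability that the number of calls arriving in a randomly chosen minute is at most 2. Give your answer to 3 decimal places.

0.580

Conditional on each trunk, P(X ≤ 2): A: 0.222222; B: 0.773019.
By total probability, P(X ≤ 2) = 0.35·0.222222 + 0.65·0.773019 = 0.58024.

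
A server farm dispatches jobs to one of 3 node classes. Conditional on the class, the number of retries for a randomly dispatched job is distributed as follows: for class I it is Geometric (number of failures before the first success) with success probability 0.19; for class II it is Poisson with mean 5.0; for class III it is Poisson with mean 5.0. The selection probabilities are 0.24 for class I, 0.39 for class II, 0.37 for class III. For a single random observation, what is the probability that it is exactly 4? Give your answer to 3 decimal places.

Conditional on each class, P(X = 4): I: 0.0817888; II: 0.175467; III: 0.175467.
By total probability, P(X = 4) = 0.24·0.0817888 + 0.39·0.175467 + 0.37·0.175467 = 0.152985.

0.153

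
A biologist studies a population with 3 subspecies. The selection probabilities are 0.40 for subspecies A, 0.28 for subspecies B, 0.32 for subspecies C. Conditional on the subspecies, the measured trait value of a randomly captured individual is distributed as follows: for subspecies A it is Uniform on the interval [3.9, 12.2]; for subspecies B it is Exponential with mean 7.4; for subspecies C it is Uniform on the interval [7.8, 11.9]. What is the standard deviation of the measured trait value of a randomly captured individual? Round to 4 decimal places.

Per component, A: μ=8.05, E[X²]=70.5433; B: μ=7.4, E[X²]=109.52; C: μ=9.85, E[X²]=98.4233.
E[X] = 0.4·8.05 + 0.28·7.4 + 0.32·9.85 = 8.444.
E[X²] = 0.4·70.5433 + 0.28·109.52 + 0.32·98.4233 = 90.3784.
Var(X) = E[X²] − (E[X])² = 90.3784 − 71.3011 = 19.0773.
SD(X) = √19.0773 = 4.36775.

4.3678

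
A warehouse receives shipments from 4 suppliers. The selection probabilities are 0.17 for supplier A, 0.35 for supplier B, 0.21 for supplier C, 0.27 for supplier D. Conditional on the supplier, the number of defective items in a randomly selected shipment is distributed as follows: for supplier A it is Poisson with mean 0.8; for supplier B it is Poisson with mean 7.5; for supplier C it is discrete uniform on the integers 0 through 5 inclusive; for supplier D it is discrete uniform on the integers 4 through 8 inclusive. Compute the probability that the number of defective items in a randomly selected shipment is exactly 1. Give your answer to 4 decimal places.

0.0976

Conditional on each supplier, P(X = 1): A: 0.359463; B: 0.00414813; C: 0.166667; D: 0.
By total probability, P(X = 1) = 0.17·0.359463 + 0.35·0.00414813 + 0.21·0.166667 + 0.27·0 = 0.0975606.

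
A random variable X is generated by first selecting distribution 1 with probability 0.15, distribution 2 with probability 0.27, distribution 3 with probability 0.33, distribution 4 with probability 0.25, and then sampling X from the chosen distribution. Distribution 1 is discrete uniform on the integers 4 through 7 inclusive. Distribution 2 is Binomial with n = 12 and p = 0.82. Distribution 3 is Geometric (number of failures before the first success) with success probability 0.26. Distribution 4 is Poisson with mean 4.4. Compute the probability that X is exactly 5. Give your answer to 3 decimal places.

0.099

Conditional on each component, P(X = 5): 1: 0.25; 2: 0.00179764; 3: 0.0576942; 4: 0.168728.
By total probability, P(X = 5) = 0.15·0.25 + 0.27·0.00179764 + 0.33·0.0576942 + 0.25·0.168728 = 0.0992064.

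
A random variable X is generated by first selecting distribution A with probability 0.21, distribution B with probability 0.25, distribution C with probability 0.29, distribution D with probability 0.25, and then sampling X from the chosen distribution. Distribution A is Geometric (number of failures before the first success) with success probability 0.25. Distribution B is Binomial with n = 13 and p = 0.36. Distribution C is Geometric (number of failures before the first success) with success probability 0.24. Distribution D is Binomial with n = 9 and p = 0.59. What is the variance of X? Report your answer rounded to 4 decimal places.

Per component, A: μ=3, E[X²]=21; B: μ=4.68, E[X²]=24.8976; C: μ=3.16667, E[X²]=23.2222; D: μ=5.31, E[X²]=30.3732.
E[X] = 0.21·3 + 0.25·4.68 + 0.29·3.16667 + 0.25·5.31 = 4.04583.
E[X²] = 0.21·21 + 0.25·24.8976 + 0.29·23.2222 + 0.25·30.3732 = 24.9621.
Var(X) = E[X²] − (E[X])² = 24.9621 − 16.3688 = 8.59338.

8.5934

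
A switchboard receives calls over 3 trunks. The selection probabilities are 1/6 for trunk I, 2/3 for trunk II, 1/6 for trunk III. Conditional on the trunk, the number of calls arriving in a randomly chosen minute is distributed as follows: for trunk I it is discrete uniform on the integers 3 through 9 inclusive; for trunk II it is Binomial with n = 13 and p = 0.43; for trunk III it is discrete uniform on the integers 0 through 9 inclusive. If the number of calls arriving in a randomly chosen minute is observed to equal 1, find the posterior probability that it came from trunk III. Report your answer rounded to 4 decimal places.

0.7918

Likelihoods P(X=1 | ·): I: 0; II: 0.00657522; III: 0.1.
Posterior ∝ prior × likelihood. Numerator for III: 0.166667·0.1 = 0.0166667.
Normalizing constant: 0.166667·0 + 0.666667·0.00657522 + 0.166667·0.1 = 0.0210501.
P(III | observation) = 0.0166667 / 0.0210501 = 0.79176.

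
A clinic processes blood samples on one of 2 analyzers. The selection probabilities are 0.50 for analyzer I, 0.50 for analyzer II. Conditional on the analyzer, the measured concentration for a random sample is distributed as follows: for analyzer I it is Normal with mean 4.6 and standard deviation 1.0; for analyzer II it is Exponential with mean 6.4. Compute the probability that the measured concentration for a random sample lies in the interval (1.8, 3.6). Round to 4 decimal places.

0.1706

Conditional on each analyzer, P(1.8 < X < 3.6): I: 0.1561; II: 0.185057.
By total probability, P(1.8 < X < 3.6) = 0.5·0.1561 + 0.5·0.185057 = 0.170578.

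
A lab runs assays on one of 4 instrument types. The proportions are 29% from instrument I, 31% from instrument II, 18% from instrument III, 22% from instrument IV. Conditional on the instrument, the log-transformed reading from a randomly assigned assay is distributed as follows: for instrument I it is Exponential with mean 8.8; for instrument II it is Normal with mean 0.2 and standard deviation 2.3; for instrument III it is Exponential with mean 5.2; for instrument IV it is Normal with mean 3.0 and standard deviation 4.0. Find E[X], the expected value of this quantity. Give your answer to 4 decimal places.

4.2100

Component means — I: 8.8; II: 0.2; III: 5.2; IV: 3.
E[X] = 0.29·8.8 + 0.31·0.2 + 0.18·5.2 + 0.22·3 = 4.21.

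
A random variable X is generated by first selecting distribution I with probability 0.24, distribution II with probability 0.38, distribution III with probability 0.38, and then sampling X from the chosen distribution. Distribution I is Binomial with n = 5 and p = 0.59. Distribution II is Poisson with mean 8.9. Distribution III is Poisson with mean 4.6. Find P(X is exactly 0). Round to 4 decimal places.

Conditional on each component, P(X = 0): I: 0.0115856; II: 0.000136389; III: 0.0100518.
By total probability, P(X = 0) = 0.24·0.0115856 + 0.38·0.000136389 + 0.38·0.0100518 = 0.00665207.

0.0067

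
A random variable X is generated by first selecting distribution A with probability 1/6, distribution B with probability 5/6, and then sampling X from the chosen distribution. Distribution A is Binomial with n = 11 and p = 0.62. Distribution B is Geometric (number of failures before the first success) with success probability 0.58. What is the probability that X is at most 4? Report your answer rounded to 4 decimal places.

Conditional on each component, P(X ≤ 4): A: 0.0768336; B: 0.986931.
By total probability, P(X ≤ 4) = 0.166667·0.0768336 + 0.833333·0.986931 = 0.835248.

0.8352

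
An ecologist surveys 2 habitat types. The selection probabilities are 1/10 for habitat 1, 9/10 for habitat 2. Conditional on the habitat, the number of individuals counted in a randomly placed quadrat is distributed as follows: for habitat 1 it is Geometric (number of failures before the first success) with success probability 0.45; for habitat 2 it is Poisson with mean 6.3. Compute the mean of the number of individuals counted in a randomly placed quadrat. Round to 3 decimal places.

5.792

Component means — 1: 1.22222; 2: 6.3.
E[X] = 0.1·1.22222 + 0.9·6.3 = 5.79222.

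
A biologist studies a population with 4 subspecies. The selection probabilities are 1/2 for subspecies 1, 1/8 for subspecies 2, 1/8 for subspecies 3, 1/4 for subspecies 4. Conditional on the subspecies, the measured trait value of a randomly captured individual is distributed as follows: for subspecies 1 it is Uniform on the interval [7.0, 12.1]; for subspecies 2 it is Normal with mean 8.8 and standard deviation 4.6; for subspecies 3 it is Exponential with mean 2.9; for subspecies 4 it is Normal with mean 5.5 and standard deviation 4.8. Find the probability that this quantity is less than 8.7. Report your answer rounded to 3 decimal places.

Conditional on each subspecies, P(X < 8.7): 1: 0.333333; 2: 0.491328; 3: 0.950213; 4: 0.747507.
By total probability, P(X < 8.7) = 0.5·0.333333 + 0.125·0.491328 + 0.125·0.950213 + 0.25·0.747507 = 0.533736.

0.534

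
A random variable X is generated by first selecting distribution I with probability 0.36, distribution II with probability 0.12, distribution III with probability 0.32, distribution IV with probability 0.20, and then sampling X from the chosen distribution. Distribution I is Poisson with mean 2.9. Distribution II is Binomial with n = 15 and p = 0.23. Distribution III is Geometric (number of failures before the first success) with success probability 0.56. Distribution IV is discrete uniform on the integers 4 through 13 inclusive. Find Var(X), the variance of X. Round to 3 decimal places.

10.941

Per component, I: μ=2.9, E[X²]=11.31; II: μ=3.45, E[X²]=14.559; III: μ=0.785714, E[X²]=2.02041; IV: μ=8.5, E[X²]=80.5.
E[X] = 0.36·2.9 + 0.12·3.45 + 0.32·0.785714 + 0.2·8.5 = 3.40943.
E[X²] = 0.36·11.31 + 0.12·14.559 + 0.32·2.02041 + 0.2·80.5 = 22.5652.
Var(X) = E[X²] − (E[X])² = 22.5652 − 11.6242 = 10.941.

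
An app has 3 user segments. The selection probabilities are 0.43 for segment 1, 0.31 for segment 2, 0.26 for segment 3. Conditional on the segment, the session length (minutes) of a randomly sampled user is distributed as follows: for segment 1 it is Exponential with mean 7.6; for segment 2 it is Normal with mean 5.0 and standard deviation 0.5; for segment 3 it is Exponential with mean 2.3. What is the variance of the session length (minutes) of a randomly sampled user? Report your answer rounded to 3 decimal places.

30.919

Per component, 1: μ=7.6, E[X²]=115.52; 2: μ=5, E[X²]=25.25; 3: μ=2.3, E[X²]=10.58.
E[X] = 0.43·7.6 + 0.31·5 + 0.26·2.3 = 5.416.
E[X²] = 0.43·115.52 + 0.31·25.25 + 0.26·10.58 = 60.2519.
Var(X) = E[X²] − (E[X])² = 60.2519 − 29.3331 = 30.9188.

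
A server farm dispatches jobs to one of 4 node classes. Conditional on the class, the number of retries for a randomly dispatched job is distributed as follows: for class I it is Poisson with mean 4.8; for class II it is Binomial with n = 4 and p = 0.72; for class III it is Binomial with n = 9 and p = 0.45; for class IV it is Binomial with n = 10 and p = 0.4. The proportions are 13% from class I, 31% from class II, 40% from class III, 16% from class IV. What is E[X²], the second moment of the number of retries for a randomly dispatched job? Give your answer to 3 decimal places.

16.836

For each component E[X²] = Var + (mean)², giving I: 27.84; II: 9.1008; III: 18.63; IV: 18.4.
Overall E[X²] = 0.13·27.84 + 0.31·9.1008 + 0.4·18.63 + 0.16·18.4 = 16.8364.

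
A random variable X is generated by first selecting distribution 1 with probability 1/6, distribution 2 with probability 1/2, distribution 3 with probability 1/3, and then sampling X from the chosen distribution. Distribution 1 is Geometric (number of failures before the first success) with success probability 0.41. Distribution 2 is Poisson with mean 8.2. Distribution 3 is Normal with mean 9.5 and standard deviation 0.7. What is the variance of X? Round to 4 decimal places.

12.5492

Per component, 1: μ=1.43902, E[X²]=5.58061; 2: μ=8.2, E[X²]=75.44; 3: μ=9.5, E[X²]=90.74.
E[X] = 0.166667·1.43902 + 0.5·8.2 + 0.333333·9.5 = 7.5065.
E[X²] = 0.166667·5.58061 + 0.5·75.44 + 0.333333·90.74 = 68.8968.
Var(X) = E[X²] − (E[X])² = 68.8968 − 56.3476 = 12.5492.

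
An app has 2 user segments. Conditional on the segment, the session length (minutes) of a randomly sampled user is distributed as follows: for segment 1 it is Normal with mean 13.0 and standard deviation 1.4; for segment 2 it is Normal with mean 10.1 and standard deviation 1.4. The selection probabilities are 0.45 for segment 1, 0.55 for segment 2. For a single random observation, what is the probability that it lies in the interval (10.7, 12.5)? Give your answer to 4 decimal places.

Conditional on each segment, P(10.7 < X < 12.5): 1: 0.310286; 2: 0.290879.
By total probability, P(10.7 < X < 12.5) = 0.45·0.310286 + 0.55·0.290879 = 0.299612.

0.2996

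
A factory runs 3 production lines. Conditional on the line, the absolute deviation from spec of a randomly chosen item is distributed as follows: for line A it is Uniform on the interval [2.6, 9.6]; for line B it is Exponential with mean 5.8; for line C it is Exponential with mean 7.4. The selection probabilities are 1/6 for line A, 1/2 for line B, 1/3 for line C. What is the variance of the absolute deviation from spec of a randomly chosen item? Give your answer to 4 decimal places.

36.2819

Per component, A: μ=6.1, E[X²]=41.2933; B: μ=5.8, E[X²]=67.28; C: μ=7.4, E[X²]=109.52.
E[X] = 0.166667·6.1 + 0.5·5.8 + 0.333333·7.4 = 6.38333.
E[X²] = 0.166667·41.2933 + 0.5·67.28 + 0.333333·109.52 = 77.0289.
Var(X) = E[X²] − (E[X])² = 77.0289 − 40.7469 = 36.2819.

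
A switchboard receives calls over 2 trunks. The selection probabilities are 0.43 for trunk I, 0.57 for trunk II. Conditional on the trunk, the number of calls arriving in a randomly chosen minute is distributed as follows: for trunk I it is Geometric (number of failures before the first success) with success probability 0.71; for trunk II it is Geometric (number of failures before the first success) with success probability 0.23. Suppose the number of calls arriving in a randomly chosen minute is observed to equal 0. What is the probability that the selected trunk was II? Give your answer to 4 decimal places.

0.3004

Likelihoods P(X=0 | ·): I: 0.71; II: 0.23.
Posterior ∝ prior × likelihood. Numerator for II: 0.57·0.23 = 0.1311.
Normalizing constant: 0.43·0.71 + 0.57·0.23 = 0.4364.
P(II | observation) = 0.1311 / 0.4364 = 0.300412.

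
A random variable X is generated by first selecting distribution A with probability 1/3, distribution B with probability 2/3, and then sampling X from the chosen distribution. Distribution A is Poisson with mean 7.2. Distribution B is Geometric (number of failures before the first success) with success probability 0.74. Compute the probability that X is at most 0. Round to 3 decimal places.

0.494

Conditional on each component, P(X ≤ 0): A: 0.000746586; B: 0.74.
By total probability, P(X ≤ 0) = 0.333333·0.000746586 + 0.666667·0.74 = 0.493582.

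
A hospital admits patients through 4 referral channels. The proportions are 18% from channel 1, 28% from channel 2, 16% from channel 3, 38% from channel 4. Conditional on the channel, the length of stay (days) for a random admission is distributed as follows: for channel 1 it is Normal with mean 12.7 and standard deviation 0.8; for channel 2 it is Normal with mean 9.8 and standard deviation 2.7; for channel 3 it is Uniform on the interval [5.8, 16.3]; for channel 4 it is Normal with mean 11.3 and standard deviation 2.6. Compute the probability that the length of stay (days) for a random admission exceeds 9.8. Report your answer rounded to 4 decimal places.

Conditional on each channel, P(X > 9.8): 1: 0.999856; 2: 0.5; 3: 0.619048; 4: 0.718004.
By total probability, P(X > 9.8) = 0.18·0.999856 + 0.28·0.5 + 0.16·0.619048 + 0.38·0.718004 = 0.691863.

0.6919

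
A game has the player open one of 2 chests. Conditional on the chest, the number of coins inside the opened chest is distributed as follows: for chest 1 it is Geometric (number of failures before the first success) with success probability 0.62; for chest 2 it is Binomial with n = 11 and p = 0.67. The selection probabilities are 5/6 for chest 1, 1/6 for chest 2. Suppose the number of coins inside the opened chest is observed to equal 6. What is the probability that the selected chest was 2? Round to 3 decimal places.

Likelihoods P(X=6 | ·): 1: 0.00186678; 2: 0.163554.
Posterior ∝ prior × likelihood. Numerator for 2: 0.166667·0.163554 = 0.027259.
Normalizing constant: 0.833333·0.00186678 + 0.166667·0.163554 = 0.0288146.
P(2 | observation) = 0.027259 / 0.0288146 = 0.946012.

0.946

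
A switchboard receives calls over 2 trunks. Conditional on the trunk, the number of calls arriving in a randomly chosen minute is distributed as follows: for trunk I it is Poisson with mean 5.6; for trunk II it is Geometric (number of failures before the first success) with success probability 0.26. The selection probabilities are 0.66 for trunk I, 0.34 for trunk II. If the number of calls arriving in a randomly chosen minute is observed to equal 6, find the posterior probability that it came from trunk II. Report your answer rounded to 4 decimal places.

Likelihoods P(X=6 | ·): I: 0.158397; II: 0.0426937.
Posterior ∝ prior × likelihood. Numerator for II: 0.34·0.0426937 = 0.0145159.
Normalizing constant: 0.66·0.158397 + 0.34·0.0426937 = 0.119058.
P(II | observation) = 0.0145159 / 0.119058 = 0.121923.

0.1219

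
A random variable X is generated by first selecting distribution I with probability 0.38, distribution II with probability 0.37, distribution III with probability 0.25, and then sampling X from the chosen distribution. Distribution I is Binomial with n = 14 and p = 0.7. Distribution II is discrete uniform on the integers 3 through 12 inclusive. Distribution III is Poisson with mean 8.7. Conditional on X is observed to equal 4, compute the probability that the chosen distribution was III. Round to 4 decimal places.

0.2094

Likelihoods P(X=4 | ·): I: 0.00141918; II: 0.1; III: 0.0397653.
Posterior ∝ prior × likelihood. Numerator for III: 0.25·0.0397653 = 0.00994131.
Normalizing constant: 0.38·0.00141918 + 0.37·0.1 + 0.25·0.0397653 = 0.0474806.
P(III | observation) = 0.00994131 / 0.0474806 = 0.209376.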